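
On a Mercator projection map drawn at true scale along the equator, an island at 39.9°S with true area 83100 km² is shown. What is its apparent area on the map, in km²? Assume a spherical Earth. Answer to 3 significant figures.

The Mercator projection is conformal; its linear scale factor is the same in every direction and equals sec φ = 1/cos φ.
Areal scale = k² = sec²φ = 1/cos²(39.9°) = 1/0.7672² = 1.699.
Apparent area = 83100 × 1.699 ≈ 141000 km².

141000 km²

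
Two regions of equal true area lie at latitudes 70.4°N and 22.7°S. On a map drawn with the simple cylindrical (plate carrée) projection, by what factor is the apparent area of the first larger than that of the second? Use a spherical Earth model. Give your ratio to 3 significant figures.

Plate carrée maps x = Rλ, y = Rφ. The meridian scale is h = 1 and the parallel scale is k = 1/cos φ = sec φ.
Areal scale at 70.4°: h·k = 1.000 × 2.981 = 2.981.
Areal scale at 22.7°: h·k = 1.000 × 1.084 = 1.084.
Ratio = 2.981/1.084 ≈ 2.75.

2.75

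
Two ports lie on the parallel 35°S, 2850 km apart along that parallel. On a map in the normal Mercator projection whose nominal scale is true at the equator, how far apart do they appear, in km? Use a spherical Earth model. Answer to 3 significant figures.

3480 km

Mercator is conformal, so the point scale is isotropic: h = k = sec φ = 1/cos φ.
Along the parallel, k = sec 35° = 1/0.8192 = 1.221.
Map distance = 2850 × 1.221 ≈ 3480 km.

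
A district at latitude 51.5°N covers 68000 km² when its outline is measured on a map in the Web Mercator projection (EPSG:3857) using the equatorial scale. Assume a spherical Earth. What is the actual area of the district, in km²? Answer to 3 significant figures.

26400 km²

For Mercator, h = k = sec φ (a conformal cylindrical projection has a single point scale, 1/cos φ).
Areal scale = k² = sec²φ = 1/cos²(51.5°) = 1/0.6225² = 2.580.
True area = apparent / (areal scale) = 68000 / 2.580 ≈ 26400 km².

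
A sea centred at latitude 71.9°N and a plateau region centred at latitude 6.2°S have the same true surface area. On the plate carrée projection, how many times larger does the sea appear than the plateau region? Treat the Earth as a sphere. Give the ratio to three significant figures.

In the plate carrée (x = Rλ, y = Rφ), meridians are true-scale (h = 1) and parallels are stretched by k = sec φ.
Areal scale at 71.9°: h·k = 1.000 × 3.219 = 3.219.
Areal scale at 6.2°: h·k = 1.000 × 1.006 = 1.006.
Ratio = 3.219/1.006 ≈ 3.20.

3.20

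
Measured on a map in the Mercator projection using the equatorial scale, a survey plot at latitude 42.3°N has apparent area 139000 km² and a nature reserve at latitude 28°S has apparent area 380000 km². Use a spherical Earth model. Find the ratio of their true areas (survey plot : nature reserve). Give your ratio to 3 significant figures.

0.257

Mercator's areal exaggeration is sec²φ; hence true area = (apparent area) · cos²φ.
True area of survey plot: 139000 × cos²(42.3°) = 139000 × 0.5471 = 76040 km².
True area of nature reserve: 380000 × cos²(28°) = 380000 × 0.7796 = 296200 km².
Ratio = 76040 / 296200 ≈ 0.257.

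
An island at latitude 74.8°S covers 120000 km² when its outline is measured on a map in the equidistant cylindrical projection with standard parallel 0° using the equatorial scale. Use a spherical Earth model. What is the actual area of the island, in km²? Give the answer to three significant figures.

31500 km²

For the equirectangular projection with φ₀ = 0 (plate carrée), h = 1 along meridians and k = sec φ along parallels.
Areal scale = h·k = 1 × sec φ; at 74.8°, h = 1.000, k = 3.814, so h·k = 3.814.
True area = apparent / (areal scale) = 120000 / 3.814 ≈ 31500 km².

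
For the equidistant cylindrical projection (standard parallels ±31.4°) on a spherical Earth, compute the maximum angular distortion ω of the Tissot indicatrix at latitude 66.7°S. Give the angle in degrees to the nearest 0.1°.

In the equirectangular projection with standard parallel φ₀ = 31.4° (x = Rλ cos φ₀, y = Rφ), meridians are true-scale (h = 1) and the parallel scale is k = cos φ₀ / cos φ.
At 66.7°: h = 1.000, k = 2.158; principal scales a = 2.158, b = 1.000.
sin(ω/2) = (a − b)/(a + b) = 1.158/3.158 = 0.3667, so ω = 2 arcsin(0.3667) ≈ 43.0°.

43.0°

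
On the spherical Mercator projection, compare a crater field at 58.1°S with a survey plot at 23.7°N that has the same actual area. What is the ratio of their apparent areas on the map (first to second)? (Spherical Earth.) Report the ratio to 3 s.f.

On Mercator, area is exaggerated by sec²φ = 1/cos²φ.
At 58.1°: sec²(58.1°) = 1/0.5284² = 3.581.
At 23.7°: sec²(23.7°) = 1/0.9157² = 1.193.
Ratio = 3.581/1.193 = cos²(23.7°)/cos²(58.1°) ≈ 3.00.

3.00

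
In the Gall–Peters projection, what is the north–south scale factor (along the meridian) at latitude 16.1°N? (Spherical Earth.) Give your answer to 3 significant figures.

1.36

Gall–Peters is a cylindrical equal-area projection with standard parallels at ±45°. Cylindrical equal-area (φ₀ = 45°): h = cos φ / cos 45° along meridians, k = cos 45° / cos φ along parallels; h·k = 1.
h = cos 16.1° / cos 45° = 0.9608/0.7071 = 1.359.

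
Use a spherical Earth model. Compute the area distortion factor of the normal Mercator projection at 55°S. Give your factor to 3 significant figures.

3.04

For Mercator, h = k = sec φ (a conformal cylindrical projection has a single point scale, 1/cos φ).
Areal scale = k² = sec²φ = 1/cos²(55°) = 1/0.5736² = 3.040.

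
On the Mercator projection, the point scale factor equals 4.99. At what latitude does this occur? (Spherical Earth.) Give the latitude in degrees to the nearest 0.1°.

Mercator scale is k = sec φ = 1/cos φ.
1/cos φ = 4.99  ⇒  cos φ = 0.2004  ⇒  φ = arccos(0.2004) ≈ 78.4°.

78.4°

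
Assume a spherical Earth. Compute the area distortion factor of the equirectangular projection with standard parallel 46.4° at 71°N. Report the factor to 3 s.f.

The equidistant cylindrical projection with φ₀ = 46.4° has h = 1 (meridians true) and k = cos φ₀ / cos φ along parallels.
Areal scale = h·k = 1 × cos φ₀ / cos φ; at 71°, h = 1.000, k = 2.118, so h·k = 2.118.

2.12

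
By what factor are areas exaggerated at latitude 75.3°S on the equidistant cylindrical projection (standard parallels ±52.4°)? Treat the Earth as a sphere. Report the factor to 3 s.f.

2.40

The equidistant cylindrical projection with φ₀ = 52.4° has h = 1 (meridians true) and k = cos φ₀ / cos φ along parallels.
Areal scale = h·k = 1 × cos φ₀ / cos φ; at 75.3°, h = 1.000, k = 2.404, so h·k = 2.404.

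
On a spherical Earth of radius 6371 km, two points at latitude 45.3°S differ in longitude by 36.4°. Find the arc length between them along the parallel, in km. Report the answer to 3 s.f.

Arc length along a parallel = R cos φ · Δλ (with Δλ in radians).
= 6371 × cos 45.3° × (36.4° × π/180) = 6371 × 0.7034 × 0.6353 ≈ 2850 km.

2850 km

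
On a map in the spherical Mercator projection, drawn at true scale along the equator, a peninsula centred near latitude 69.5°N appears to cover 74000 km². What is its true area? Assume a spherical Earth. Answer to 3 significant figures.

9080 km²

The Mercator projection is conformal; its linear scale factor is the same in every direction and equals sec φ = 1/cos φ.
Areal scale = k² = sec²φ = 1/cos²(69.5°) = 1/0.3502² = 8.154.
True area = apparent / (areal scale) = 74000 / 8.154 ≈ 9080 km².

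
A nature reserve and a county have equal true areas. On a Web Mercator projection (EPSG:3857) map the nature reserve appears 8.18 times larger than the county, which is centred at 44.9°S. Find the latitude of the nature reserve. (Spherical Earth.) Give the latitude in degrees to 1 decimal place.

75.7°

For equal true areas on Mercator, apparent areas scale as sec²φ, so the ratio is cos²φ₂ / cos²φ₁.
cos²φ₂ / cos²φ₁ = 8.18  ⇒  cos φ₁ = cos 44.9° / √8.18 = 0.7083/2.860 = 0.2477.
φ₁ = arccos(0.2477) ≈ 75.7°.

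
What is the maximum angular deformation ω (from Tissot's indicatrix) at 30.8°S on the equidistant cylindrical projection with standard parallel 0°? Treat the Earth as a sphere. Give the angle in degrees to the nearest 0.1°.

For the equirectangular projection with φ₀ = 0 (plate carrée), h = 1 along meridians and k = sec φ along parallels.
At 30.8°: h = 1.000, k = 1.164; principal scales a = 1.164, b = 1.000.
sin(ω/2) = (a − b)/(a + b) = 0.1642/2.164 = 0.07587, so ω = 2 arcsin(0.07587) ≈ 8.7°.

8.7°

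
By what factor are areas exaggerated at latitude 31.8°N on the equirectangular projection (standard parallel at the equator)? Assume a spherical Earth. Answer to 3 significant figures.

1.18

In the plate carrée (x = Rλ, y = Rφ), meridians are true-scale (h = 1) and parallels are stretched by k = sec φ.
Areal scale = h·k = 1 × sec φ; at 31.8°, h = 1.000, k = 1.177, so h·k = 1.177.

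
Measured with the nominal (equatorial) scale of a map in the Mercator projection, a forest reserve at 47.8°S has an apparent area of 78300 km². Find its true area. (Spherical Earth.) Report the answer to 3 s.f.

35300 km²

For Mercator, h = k = sec φ (a conformal cylindrical projection has a single point scale, 1/cos φ).
Areal scale = k² = sec²φ = 1/cos²(47.8°) = 1/0.6717² = 2.216.
True area = apparent / (areal scale) = 78300 / 2.216 ≈ 35300 km².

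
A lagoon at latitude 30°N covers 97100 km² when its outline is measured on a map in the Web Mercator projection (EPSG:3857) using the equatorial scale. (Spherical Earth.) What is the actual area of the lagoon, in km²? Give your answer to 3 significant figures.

72800 km²

Mercator is conformal, so the point scale is isotropic: h = k = sec φ = 1/cos φ.
Areal scale = k² = sec²φ = 1/cos²(30°) = 1/0.8660² = 1.333.
True area = apparent / (areal scale) = 97100 / 1.333 ≈ 72800 km².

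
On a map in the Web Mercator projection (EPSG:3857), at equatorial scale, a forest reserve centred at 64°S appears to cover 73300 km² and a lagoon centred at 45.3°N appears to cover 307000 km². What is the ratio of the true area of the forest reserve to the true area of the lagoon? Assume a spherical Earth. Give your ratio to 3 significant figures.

0.0927

On Mercator the areal scale is sec²φ, so true area = apparent × cos²φ.
True area of forest reserve: 73300 × cos²(64°) = 73300 × 0.1922 = 14090 km².
True area of lagoon: 307000 × cos²(45.3°) = 307000 × 0.4948 = 151900 km².
Ratio = 14090 / 151900 ≈ 0.0927.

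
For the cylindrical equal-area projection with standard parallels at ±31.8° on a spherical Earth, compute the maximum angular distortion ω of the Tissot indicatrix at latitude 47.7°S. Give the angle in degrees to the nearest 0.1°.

For cylindrical equal-area with standard parallel φ₀, h = cos φ / cos φ₀ and k = cos φ₀ / cos φ, so h·k = 1.
At 47.7°: h = 0.7919, k = 1.263; principal scales a = 1.263, b = 0.7919.
sin(ω/2) = (a − b)/(a + b) = 0.4709/2.055 = 0.2292, so ω = 2 arcsin(0.2292) ≈ 26.5°.

26.5°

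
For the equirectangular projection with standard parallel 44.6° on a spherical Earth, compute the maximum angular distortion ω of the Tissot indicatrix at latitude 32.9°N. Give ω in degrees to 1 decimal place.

9.4°

In the equirectangular projection with standard parallel φ₀ = 44.6° (x = Rλ cos φ₀, y = Rφ), meridians are true-scale (h = 1) and the parallel scale is k = cos φ₀ / cos φ.
At 32.9°: h = 1.000, k = 0.8480; principal scales a = 1.000, b = 0.8480.
sin(ω/2) = (a − b)/(a + b) = 0.1520/1.848 = 0.08223, so ω = 2 arcsin(0.08223) ≈ 9.4°.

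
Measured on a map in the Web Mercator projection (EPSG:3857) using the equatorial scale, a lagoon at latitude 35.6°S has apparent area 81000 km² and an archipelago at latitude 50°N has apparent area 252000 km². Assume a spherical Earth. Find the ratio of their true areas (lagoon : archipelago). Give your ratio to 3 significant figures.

Mercator's areal exaggeration is sec²φ; hence true area = (apparent area) · cos²φ.
True area of lagoon: 81000 × cos²(35.6°) = 81000 × 0.6611 = 53550 km².
True area of archipelago: 252000 × cos²(50°) = 252000 × 0.4132 = 104100 km².
Ratio = 53550 / 104100 ≈ 0.514.

0.514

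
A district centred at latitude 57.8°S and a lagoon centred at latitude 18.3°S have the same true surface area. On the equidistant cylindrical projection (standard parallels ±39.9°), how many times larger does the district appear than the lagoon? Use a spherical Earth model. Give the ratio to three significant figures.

The equidistant cylindrical projection with φ₀ = 39.9° has h = 1 (meridians true) and k = cos φ₀ / cos φ along parallels.
Areal scale at 57.8°: h·k = 1.000 × 1.440 = 1.440.
Areal scale at 18.3°: h·k = 1.000 × 0.8080 = 0.8080.
Ratio = 1.440/0.8080 ≈ 1.78.

1.78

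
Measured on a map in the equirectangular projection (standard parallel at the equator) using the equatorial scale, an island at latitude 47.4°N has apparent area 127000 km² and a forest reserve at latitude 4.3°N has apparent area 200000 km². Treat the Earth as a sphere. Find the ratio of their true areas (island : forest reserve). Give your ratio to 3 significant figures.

Plate carrée has h = 1 and k = sec φ, giving areal scale sec φ; true area = (apparent area) · cos φ.
True area of island: 127000 × cos(47.4°) = 127000 × 0.6769 = 85960 km².
True area of forest reserve: 200000 × cos(4.3°) = 200000 × 0.9972 = 199400 km².
Ratio = 85960 / 199400 ≈ 0.431.

0.431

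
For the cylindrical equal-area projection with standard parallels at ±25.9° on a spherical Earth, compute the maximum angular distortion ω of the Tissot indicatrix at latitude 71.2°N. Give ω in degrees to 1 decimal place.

For cylindrical equal-area with standard parallel φ₀, h = cos φ / cos φ₀ and k = cos φ₀ / cos φ, so h·k = 1.
At 71.2°: h = 0.3582, k = 2.791; principal scales a = 2.791, b = 0.3582.
sin(ω/2) = (a − b)/(a + b) = 2.433/3.150 = 0.7725, so ω = 2 arcsin(0.7725) ≈ 101.2°.

101.2°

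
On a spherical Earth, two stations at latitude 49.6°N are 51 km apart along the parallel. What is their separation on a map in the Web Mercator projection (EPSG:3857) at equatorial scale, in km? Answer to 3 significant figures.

78.7 km

Mercator is conformal, so the point scale is isotropic: h = k = sec φ = 1/cos φ.
Along the parallel, k = sec 49.6° = 1/0.6481 = 1.543.
Map distance = 51 × 1.543 ≈ 78.7 km.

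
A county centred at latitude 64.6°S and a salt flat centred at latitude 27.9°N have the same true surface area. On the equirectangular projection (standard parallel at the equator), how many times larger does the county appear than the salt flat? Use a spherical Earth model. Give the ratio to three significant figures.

For the equirectangular projection with φ₀ = 0 (plate carrée), h = 1 along meridians and k = sec φ along parallels.
Areal scale at 64.6°: h·k = 1.000 × 2.331 = 2.331.
Areal scale at 27.9°: h·k = 1.000 × 1.132 = 1.132.
Ratio = 2.331/1.132 ≈ 2.06.

2.06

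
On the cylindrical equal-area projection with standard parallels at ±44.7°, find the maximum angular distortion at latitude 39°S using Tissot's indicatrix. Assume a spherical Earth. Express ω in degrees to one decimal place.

10.2°

For cylindrical equal-area with standard parallel φ₀, h = cos φ / cos φ₀ and k = cos φ₀ / cos φ, so h·k = 1.
At 39°: h = 1.093, k = 0.9146; principal scales a = 1.093, b = 0.9146.
sin(ω/2) = (a − b)/(a + b) = 0.1787/2.008 = 0.08900, so ω = 2 arcsin(0.08900) ≈ 10.2°.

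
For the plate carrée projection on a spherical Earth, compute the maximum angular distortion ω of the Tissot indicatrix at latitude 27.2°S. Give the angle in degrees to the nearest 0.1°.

6.7°

Plate carrée maps x = Rλ, y = Rφ. The meridian scale is h = 1 and the parallel scale is k = 1/cos φ = sec φ.
At 27.2°: h = 1.000, k = 1.124; principal scales a = 1.124, b = 1.000.
sin(ω/2) = (a − b)/(a + b) = 0.1243/2.124 = 0.05853, so ω = 2 arcsin(0.05853) ≈ 6.7°.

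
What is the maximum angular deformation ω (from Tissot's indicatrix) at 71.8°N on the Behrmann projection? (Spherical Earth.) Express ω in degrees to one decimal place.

Behrmann is a cylindrical equal-area projection with standard parallels at ±30°. A cylindrical equal-area projection with standard parallel φ₀ has meridian scale h = cos φ / cos φ₀ and parallel scale k = cos φ₀ / cos φ (so areas are preserved, h·k = 1).
At 71.8°: h = 0.3607, k = 2.773; principal scales a = 2.773, b = 0.3607.
sin(ω/2) = (a − b)/(a + b) = 2.412/3.133 = 0.7698, so ω = 2 arcsin(0.7698) ≈ 100.7°.

100.7°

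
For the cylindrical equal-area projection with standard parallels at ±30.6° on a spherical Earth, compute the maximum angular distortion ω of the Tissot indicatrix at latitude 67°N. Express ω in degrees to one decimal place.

82.3°

Cylindrical equal-area (φ₀ = 30.6°): h = cos φ / cos 30.6° along meridians, k = cos 30.6° / cos φ along parallels; h·k = 1.
At 67°: h = 0.4539, k = 2.203; principal scales a = 2.203, b = 0.4539.
sin(ω/2) = (a − b)/(a + b) = 1.749/2.657 = 0.6583, so ω = 2 arcsin(0.6583) ≈ 82.3°.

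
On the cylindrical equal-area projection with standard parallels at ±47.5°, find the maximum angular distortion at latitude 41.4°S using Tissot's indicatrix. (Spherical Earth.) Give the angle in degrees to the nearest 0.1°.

12.0°

For cylindrical equal-area with standard parallel φ₀, h = cos φ / cos φ₀ and k = cos φ₀ / cos φ, so h·k = 1.
At 41.4°: h = 1.110, k = 0.9007; principal scales a = 1.110, b = 0.9007.
sin(ω/2) = (a − b)/(a + b) = 0.2097/2.011 = 0.1043, so ω = 2 arcsin(0.1043) ≈ 12.0°.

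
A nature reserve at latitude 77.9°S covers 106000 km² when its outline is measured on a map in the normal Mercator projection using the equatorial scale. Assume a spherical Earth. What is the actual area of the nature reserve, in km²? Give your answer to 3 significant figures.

Mercator is conformal, so the point scale is isotropic: h = k = sec φ = 1/cos φ.
Areal scale = k² = sec²φ = 1/cos²(77.9°) = 1/0.2096² = 22.76.
True area = apparent / (areal scale) = 106000 / 22.76 ≈ 4660 km².

4660 km²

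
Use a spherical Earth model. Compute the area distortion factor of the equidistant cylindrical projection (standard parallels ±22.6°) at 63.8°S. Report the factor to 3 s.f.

2.09

With standard parallel φ₀ = 22.6°, the equirectangular projection gives x = Rλ cos φ₀, y = Rφ, so h = 1 and k = cos 22.6° / cos φ.
Areal scale = h·k = 1 × cos φ₀ / cos φ; at 63.8°, h = 1.000, k = 2.091, so h·k = 2.091.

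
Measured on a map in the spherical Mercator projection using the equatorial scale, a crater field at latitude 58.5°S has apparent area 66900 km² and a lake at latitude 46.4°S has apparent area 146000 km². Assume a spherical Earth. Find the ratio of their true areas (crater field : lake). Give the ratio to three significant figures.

0.263

Since Mercator area scale is 1/cos²φ, the true area equals the apparent area multiplied by cos²φ.
True area of crater field: 66900 × cos²(58.5°) = 66900 × 0.2730 = 18260 km².
True area of lake: 146000 × cos²(46.4°) = 146000 × 0.4756 = 69430 km².
Ratio = 18260 / 69430 ≈ 0.263.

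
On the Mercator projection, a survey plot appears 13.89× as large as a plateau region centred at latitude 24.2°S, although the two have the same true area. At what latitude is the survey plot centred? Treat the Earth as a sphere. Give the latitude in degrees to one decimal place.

Mercator areal scale is sec²φ, so apparent-area ratio = sec²φ₁ / sec²φ₂ = cos²φ₂ / cos²φ₁.
cos²φ₂ / cos²φ₁ = 13.89  ⇒  cos φ₁ = cos 24.2° / √13.89 = 0.9121/3.727 = 0.2447.
φ₁ = arccos(0.2447) ≈ 75.8°.

75.8°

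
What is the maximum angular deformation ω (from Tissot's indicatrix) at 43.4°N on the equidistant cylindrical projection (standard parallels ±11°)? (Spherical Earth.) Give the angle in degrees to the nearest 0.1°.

In the equirectangular projection with standard parallel φ₀ = 11° (x = Rλ cos φ₀, y = Rφ), meridians are true-scale (h = 1) and the parallel scale is k = cos φ₀ / cos φ.
At 43.4°: h = 1.000, k = 1.351; principal scales a = 1.351, b = 1.000.
sin(ω/2) = (a − b)/(a + b) = 0.3510/2.351 = 0.1493, so ω = 2 arcsin(0.1493) ≈ 17.2°.

17.2°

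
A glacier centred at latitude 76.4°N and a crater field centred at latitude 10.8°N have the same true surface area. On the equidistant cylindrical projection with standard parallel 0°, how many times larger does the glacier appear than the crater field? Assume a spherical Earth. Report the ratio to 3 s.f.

4.18

For the equirectangular projection with φ₀ = 0 (plate carrée), h = 1 along meridians and k = sec φ along parallels.
Areal scale at 76.4°: h·k = 1.000 × 4.253 = 4.253.
Areal scale at 10.8°: h·k = 1.000 × 1.018 = 1.018.
Ratio = 4.253/1.018 ≈ 4.18.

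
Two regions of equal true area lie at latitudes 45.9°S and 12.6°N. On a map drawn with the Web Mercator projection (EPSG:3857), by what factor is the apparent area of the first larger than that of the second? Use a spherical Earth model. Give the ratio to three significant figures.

1.97

Mercator areal scale is sec²φ.
At 45.9°: sec²(45.9°) = 1/0.6959² = 2.065.
At 12.6°: sec²(12.6°) = 1/0.9759² = 1.050.
Ratio = 2.065/1.050 = cos²(12.6°)/cos²(45.9°) ≈ 1.97.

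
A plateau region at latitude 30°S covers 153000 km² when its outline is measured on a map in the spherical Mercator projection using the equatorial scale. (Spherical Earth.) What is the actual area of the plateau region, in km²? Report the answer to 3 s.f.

Mercator is conformal, so the point scale is isotropic: h = k = sec φ = 1/cos φ.
Areal scale = k² = sec²φ = 1/cos²(30°) = 1/0.8660² = 1.333.
True area = apparent / (areal scale) = 153000 / 1.333 ≈ 115000 km².

115000 km²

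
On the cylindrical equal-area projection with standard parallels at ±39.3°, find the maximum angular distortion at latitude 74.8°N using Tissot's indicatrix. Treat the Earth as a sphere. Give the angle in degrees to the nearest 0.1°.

For cylindrical equal-area with standard parallel φ₀, h = cos φ / cos φ₀ and k = cos φ₀ / cos φ, so h·k = 1.
At 74.8°: h = 0.3388, k = 2.951; principal scales a = 2.951, b = 0.3388.
sin(ω/2) = (a − b)/(a + b) = 2.613/3.290 = 0.7941, so ω = 2 arcsin(0.7941) ≈ 105.1°.

105.1°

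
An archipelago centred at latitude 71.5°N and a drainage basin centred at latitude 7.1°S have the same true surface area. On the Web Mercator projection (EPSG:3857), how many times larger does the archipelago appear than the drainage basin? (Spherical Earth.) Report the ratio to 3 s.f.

On Mercator, area is exaggerated by sec²φ = 1/cos²φ.
At 71.5°: sec²(71.5°) = 1/0.3173² = 9.932.
At 7.1°: sec²(7.1°) = 1/0.9923² = 1.016.
Ratio = 9.932/1.016 = cos²(7.1°)/cos²(71.5°) ≈ 9.78.

9.78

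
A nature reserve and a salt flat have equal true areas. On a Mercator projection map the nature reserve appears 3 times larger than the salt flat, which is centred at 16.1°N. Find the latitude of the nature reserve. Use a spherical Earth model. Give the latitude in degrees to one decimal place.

56.3°

Mercator areal scale is sec²φ, so apparent-area ratio = sec²φ₁ / sec²φ₂ = cos²φ₂ / cos²φ₁.
cos²φ₂ / cos²φ₁ = 3  ⇒  cos φ₁ = cos 16.1° / √3 = 0.9608/1.732 = 0.5547.
φ₁ = arccos(0.5547) ≈ 56.3°.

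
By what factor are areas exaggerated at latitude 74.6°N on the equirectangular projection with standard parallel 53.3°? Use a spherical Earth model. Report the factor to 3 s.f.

2.25

The equidistant cylindrical projection with φ₀ = 53.3° has h = 1 (meridians true) and k = cos φ₀ / cos φ along parallels.
Areal scale = h·k = 1 × cos φ₀ / cos φ; at 74.6°, h = 1.000, k = 2.250, so h·k = 2.250.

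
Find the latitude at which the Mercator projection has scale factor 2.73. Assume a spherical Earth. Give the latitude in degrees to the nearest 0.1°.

68.5°

Mercator scale is k = sec φ = 1/cos φ.
1/cos φ = 2.73  ⇒  cos φ = 0.3663  ⇒  φ = arccos(0.3663) ≈ 68.5°.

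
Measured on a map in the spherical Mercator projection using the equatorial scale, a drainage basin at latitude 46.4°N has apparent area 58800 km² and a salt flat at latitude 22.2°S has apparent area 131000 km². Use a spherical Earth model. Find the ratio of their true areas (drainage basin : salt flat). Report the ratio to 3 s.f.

On Mercator the areal scale is sec²φ, so true area = apparent × cos²φ.
True area of drainage basin: 58800 × cos²(46.4°) = 58800 × 0.4756 = 27960 km².
True area of salt flat: 131000 × cos²(22.2°) = 131000 × 0.8572 = 112300 km².
Ratio = 27960 / 112300 ≈ 0.249.

0.249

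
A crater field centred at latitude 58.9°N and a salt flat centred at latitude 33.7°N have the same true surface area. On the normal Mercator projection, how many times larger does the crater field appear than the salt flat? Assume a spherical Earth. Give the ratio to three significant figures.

2.59

On Mercator, area is exaggerated by sec²φ = 1/cos²φ.
At 58.9°: sec²(58.9°) = 1/0.5165² = 3.748.
At 33.7°: sec²(33.7°) = 1/0.8320² = 1.445.
Ratio = 3.748/1.445 = cos²(33.7°)/cos²(58.9°) ≈ 2.59.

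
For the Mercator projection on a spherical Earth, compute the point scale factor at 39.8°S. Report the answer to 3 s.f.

The Mercator projection is conformal; its linear scale factor is the same in every direction and equals sec φ = 1/cos φ.
k = 1/cos 39.8° = 1/0.7683 = 1.302.

1.30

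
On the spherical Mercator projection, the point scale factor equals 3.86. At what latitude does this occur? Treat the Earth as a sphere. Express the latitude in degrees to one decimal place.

75.0°

Mercator scale is k = sec φ = 1/cos φ.
1/cos φ = 3.86  ⇒  cos φ = 0.2591  ⇒  φ = arccos(0.2591) ≈ 75.0°.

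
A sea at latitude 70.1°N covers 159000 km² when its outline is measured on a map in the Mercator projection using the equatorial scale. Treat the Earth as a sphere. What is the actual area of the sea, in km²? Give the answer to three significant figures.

18400 km²

For Mercator, h = k = sec φ (a conformal cylindrical projection has a single point scale, 1/cos φ).
Areal scale = k² = sec²φ = 1/cos²(70.1°) = 1/0.3404² = 8.631.
True area = apparent / (areal scale) = 159000 / 8.631 ≈ 18400 km².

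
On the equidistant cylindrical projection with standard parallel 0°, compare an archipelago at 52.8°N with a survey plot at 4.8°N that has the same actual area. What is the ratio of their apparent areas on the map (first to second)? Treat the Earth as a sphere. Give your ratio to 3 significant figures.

1.65

Plate carrée maps x = Rλ, y = Rφ. The meridian scale is h = 1 and the parallel scale is k = 1/cos φ = sec φ.
Areal scale at 52.8°: h·k = 1.000 × 1.654 = 1.654.
Areal scale at 4.8°: h·k = 1.000 × 1.004 = 1.004.
Ratio = 1.654/1.004 ≈ 1.65.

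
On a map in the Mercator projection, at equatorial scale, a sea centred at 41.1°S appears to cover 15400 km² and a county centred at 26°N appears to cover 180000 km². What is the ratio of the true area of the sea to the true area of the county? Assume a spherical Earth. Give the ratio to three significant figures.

Since Mercator area scale is 1/cos²φ, the true area equals the apparent area multiplied by cos²φ.
True area of sea: 15400 × cos²(41.1°) = 15400 × 0.5679 = 8745 km².
True area of county: 180000 × cos²(26°) = 180000 × 0.8078 = 145400 km².
Ratio = 8745 / 145400 ≈ 0.0601.

0.0601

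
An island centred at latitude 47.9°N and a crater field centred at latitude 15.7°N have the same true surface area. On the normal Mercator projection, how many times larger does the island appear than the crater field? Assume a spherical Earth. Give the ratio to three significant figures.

2.06

On Mercator, area is exaggerated by sec²φ = 1/cos²φ.
At 47.9°: sec²(47.9°) = 1/0.6704² = 2.225.
At 15.7°: sec²(15.7°) = 1/0.9627² = 1.079.
Ratio = 2.225/1.079 = cos²(15.7°)/cos²(47.9°) ≈ 2.06.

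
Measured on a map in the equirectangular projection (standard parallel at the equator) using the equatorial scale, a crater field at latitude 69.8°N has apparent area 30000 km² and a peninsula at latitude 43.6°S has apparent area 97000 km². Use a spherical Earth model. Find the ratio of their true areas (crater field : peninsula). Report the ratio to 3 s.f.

On the plate carrée, areal scale = h·k = 1 × sec φ, so true area = apparent × cos φ.
True area of crater field: 30000 × cos(69.8°) = 30000 × 0.3453 = 10360 km².
True area of peninsula: 97000 × cos(43.6°) = 97000 × 0.7242 = 70240 km².
Ratio = 10360 / 70240 ≈ 0.147.

0.147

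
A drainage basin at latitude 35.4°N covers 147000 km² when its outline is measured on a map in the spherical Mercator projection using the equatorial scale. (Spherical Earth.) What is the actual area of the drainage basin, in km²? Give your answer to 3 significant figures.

Mercator is conformal, so the point scale is isotropic: h = k = sec φ = 1/cos φ.
Areal scale = k² = sec²φ = 1/cos²(35.4°) = 1/0.8151² = 1.505.
True area = apparent / (areal scale) = 147000 / 1.505 ≈ 97700 km².

97700 km²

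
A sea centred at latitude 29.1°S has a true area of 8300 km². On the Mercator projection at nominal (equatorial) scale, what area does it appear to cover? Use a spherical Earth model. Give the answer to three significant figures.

10900 km²

Mercator is conformal, so the point scale is isotropic: h = k = sec φ = 1/cos φ.
Areal scale = k² = sec²φ = 1/cos²(29.1°) = 1/0.8738² = 1.310.
Apparent area = 8300 × 1.310 ≈ 10900 km².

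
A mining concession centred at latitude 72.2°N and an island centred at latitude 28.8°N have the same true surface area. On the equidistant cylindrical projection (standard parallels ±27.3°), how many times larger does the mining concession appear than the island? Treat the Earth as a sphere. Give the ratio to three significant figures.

In the equirectangular projection with standard parallel φ₀ = 27.3° (x = Rλ cos φ₀, y = Rφ), meridians are true-scale (h = 1) and the parallel scale is k = cos φ₀ / cos φ.
Areal scale at 72.2°: h·k = 1.000 × 2.907 = 2.907.
Areal scale at 28.8°: h·k = 1.000 × 1.014 = 1.014.
Ratio = 2.907/1.014 ≈ 2.87.

2.87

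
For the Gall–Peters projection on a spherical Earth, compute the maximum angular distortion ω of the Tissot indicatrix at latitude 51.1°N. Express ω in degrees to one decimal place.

13.6°

Gall–Peters is a cylindrical equal-area projection with standard parallels at ±45°. For cylindrical equal-area with standard parallel φ₀, h = cos φ / cos φ₀ and k = cos φ₀ / cos φ, so h·k = 1.
At 51.1°: h = 0.8881, k = 1.126; principal scales a = 1.126, b = 0.8881.
sin(ω/2) = (a − b)/(a + b) = 0.2380/2.014 = 0.1181, so ω = 2 arcsin(0.1181) ≈ 13.6°.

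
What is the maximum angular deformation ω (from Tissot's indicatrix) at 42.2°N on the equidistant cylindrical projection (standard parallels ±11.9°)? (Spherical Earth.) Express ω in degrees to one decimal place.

15.9°

The equidistant cylindrical projection with φ₀ = 11.9° has h = 1 (meridians true) and k = cos φ₀ / cos φ along parallels.
At 42.2°: h = 1.000, k = 1.321; principal scales a = 1.321, b = 1.000.
sin(ω/2) = (a − b)/(a + b) = 0.3209/2.321 = 0.1383, so ω = 2 arcsin(0.1383) ≈ 15.9°.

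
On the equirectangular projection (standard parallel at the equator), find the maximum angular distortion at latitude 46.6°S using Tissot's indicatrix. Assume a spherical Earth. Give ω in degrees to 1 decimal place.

21.4°

For the equirectangular projection with φ₀ = 0 (plate carrée), h = 1 along meridians and k = sec φ along parallels.
At 46.6°: h = 1.000, k = 1.455; principal scales a = 1.455, b = 1.000.
sin(ω/2) = (a − b)/(a + b) = 0.4554/2.455 = 0.1855, so ω = 2 arcsin(0.1855) ≈ 21.4°.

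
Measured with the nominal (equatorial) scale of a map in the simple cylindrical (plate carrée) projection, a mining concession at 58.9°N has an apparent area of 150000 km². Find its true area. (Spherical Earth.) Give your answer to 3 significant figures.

77500 km²

Plate carrée maps x = Rλ, y = Rφ. The meridian scale is h = 1 and the parallel scale is k = 1/cos φ = sec φ.
Areal scale = h·k = 1 × sec φ; at 58.9°, h = 1.000, k = 1.936, so h·k = 1.936.
True area = apparent / (areal scale) = 150000 / 1.936 ≈ 77500 km².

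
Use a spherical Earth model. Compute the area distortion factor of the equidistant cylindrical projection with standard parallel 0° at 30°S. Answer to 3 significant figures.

1.15

Plate carrée maps x = Rλ, y = Rφ. The meridian scale is h = 1 and the parallel scale is k = 1/cos φ = sec φ.
Areal scale = h·k = 1 × sec φ; at 30°, h = 1.000, k = 1.155, so h·k = 1.155.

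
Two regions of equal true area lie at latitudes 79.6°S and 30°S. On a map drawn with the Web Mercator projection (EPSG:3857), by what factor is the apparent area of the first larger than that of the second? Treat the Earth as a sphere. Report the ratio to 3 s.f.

On Mercator, area is exaggerated by sec²φ = 1/cos²φ.
At 79.6°: sec²(79.6°) = 1/0.1805² = 30.69.
At 30°: sec²(30°) = 1/0.8660² = 1.333.
Ratio = 30.69/1.333 = cos²(30°)/cos²(79.6°) ≈ 23.0.

23.0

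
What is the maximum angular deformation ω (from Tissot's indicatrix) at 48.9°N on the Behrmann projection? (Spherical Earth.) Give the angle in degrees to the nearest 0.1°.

31.2°

The Behrmann projection is cylindrical equal-area with φ₀ = 30°. Cylindrical equal-area (φ₀ = 30°): h = cos φ / cos 30° along meridians, k = cos 30° / cos φ along parallels; h·k = 1.
At 48.9°: h = 0.7591, k = 1.317; principal scales a = 1.317, b = 0.7591.
sin(ω/2) = (a − b)/(a + b) = 0.5583/2.076 = 0.2689, so ω = 2 arcsin(0.2689) ≈ 31.2°.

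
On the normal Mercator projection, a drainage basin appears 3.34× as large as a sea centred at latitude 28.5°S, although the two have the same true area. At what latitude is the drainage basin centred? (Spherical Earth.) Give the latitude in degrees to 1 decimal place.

61.3°

Mercator areal scale is sec²φ, so apparent-area ratio = sec²φ₁ / sec²φ₂ = cos²φ₂ / cos²φ₁.
cos²φ₂ / cos²φ₁ = 3.34  ⇒  cos φ₁ = cos 28.5° / √3.34 = 0.8788/1.828 = 0.4809.
φ₁ = arccos(0.4809) ≈ 61.3°.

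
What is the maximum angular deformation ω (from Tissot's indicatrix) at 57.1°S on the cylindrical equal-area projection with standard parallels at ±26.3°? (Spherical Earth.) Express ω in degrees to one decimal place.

Cylindrical equal-area (φ₀ = 26.3°): h = cos φ / cos 26.3° along meridians, k = cos 26.3° / cos φ along parallels; h·k = 1.
At 57.1°: h = 0.6059, k = 1.650; principal scales a = 1.650, b = 0.6059.
sin(ω/2) = (a − b)/(a + b) = 1.045/2.256 = 0.4629, so ω = 2 arcsin(0.4629) ≈ 55.2°.

55.2°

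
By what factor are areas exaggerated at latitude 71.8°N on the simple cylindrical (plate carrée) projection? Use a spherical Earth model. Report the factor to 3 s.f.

3.20

In the plate carrée (x = Rλ, y = Rφ), meridians are true-scale (h = 1) and parallels are stretched by k = sec φ.
Areal scale = h·k = 1 × sec φ; at 71.8°, h = 1.000, k = 3.202, so h·k = 3.202.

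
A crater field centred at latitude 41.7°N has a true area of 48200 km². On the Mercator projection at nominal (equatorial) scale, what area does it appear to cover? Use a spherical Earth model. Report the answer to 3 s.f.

For Mercator, h = k = sec φ (a conformal cylindrical projection has a single point scale, 1/cos φ).
Areal scale = k² = sec²φ = 1/cos²(41.7°) = 1/0.7466² = 1.794.
Apparent area = 48200 × 1.794 ≈ 86500 km².

86500 km²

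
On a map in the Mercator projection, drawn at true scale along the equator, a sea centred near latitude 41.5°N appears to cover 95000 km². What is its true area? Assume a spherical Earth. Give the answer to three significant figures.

The Mercator projection is conformal; its linear scale factor is the same in every direction and equals sec φ = 1/cos φ.
Areal scale = k² = sec²φ = 1/cos²(41.5°) = 1/0.7490² = 1.783.
True area = apparent / (areal scale) = 95000 / 1.783 ≈ 53300 km².

53300 km²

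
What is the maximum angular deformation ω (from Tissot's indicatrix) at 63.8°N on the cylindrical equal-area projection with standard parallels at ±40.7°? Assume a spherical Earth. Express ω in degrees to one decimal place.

59.1°

For cylindrical equal-area with standard parallel φ₀, h = cos φ / cos φ₀ and k = cos φ₀ / cos φ, so h·k = 1.
At 63.8°: h = 0.5824, k = 1.717; principal scales a = 1.717, b = 0.5824.
sin(ω/2) = (a − b)/(a + b) = 1.135/2.300 = 0.4935, so ω = 2 arcsin(0.4935) ≈ 59.1°.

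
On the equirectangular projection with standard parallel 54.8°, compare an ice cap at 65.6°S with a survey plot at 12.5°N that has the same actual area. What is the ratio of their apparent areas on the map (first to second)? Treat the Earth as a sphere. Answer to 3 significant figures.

With standard parallel φ₀ = 54.8°, the equirectangular projection gives x = Rλ cos φ₀, y = Rφ, so h = 1 and k = cos 54.8° / cos φ.
Areal scale at 65.6°: h·k = 1.000 × 1.395 = 1.395.
Areal scale at 12.5°: h·k = 1.000 × 0.5904 = 0.5904.
Ratio = 1.395/0.5904 ≈ 2.36.

2.36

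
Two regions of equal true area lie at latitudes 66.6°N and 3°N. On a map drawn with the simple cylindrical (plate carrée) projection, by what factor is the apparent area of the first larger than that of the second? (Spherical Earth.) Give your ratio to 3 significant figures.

For the equirectangular projection with φ₀ = 0 (plate carrée), h = 1 along meridians and k = sec φ along parallels.
Areal scale at 66.6°: h·k = 1.000 × 2.518 = 2.518.
Areal scale at 3°: h·k = 1.000 × 1.001 = 1.001.
Ratio = 2.518/1.001 ≈ 2.51.

2.51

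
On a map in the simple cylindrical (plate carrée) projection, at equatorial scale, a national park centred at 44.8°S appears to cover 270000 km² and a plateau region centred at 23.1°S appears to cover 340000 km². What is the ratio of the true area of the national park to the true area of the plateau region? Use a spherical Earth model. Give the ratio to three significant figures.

Plate carrée has h = 1 and k = sec φ, giving areal scale sec φ; true area = (apparent area) · cos φ.
True area of national park: 270000 × cos(44.8°) = 270000 × 0.7096 = 191600 km².
True area of plateau region: 340000 × cos(23.1°) = 340000 × 0.9198 = 312700 km².
Ratio = 191600 / 312700 ≈ 0.613.

0.613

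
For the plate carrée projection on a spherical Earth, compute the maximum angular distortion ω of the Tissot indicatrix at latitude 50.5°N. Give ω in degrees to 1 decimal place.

25.7°

In the plate carrée (x = Rλ, y = Rφ), meridians are true-scale (h = 1) and parallels are stretched by k = sec φ.
At 50.5°: h = 1.000, k = 1.572; principal scales a = 1.572, b = 1.000.
sin(ω/2) = (a − b)/(a + b) = 0.5721/2.572 = 0.2224, so ω = 2 arcsin(0.2224) ≈ 25.7°.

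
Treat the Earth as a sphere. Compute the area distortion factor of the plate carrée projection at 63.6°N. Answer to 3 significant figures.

2.25

Plate carrée maps x = Rλ, y = Rφ. The meridian scale is h = 1 and the parallel scale is k = 1/cos φ = sec φ.
Areal scale = h·k = 1 × sec φ; at 63.6°, h = 1.000, k = 2.249, so h·k = 2.249.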